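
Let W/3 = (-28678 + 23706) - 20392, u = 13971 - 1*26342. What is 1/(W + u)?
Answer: -1/88463 ≈ -1.1304e-5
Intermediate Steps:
u = -12371 (u = 13971 - 26342 = -12371)
W = -76092 (W = 3*((-28678 + 23706) - 20392) = 3*(-4972 - 20392) = 3*(-25364) = -76092)
1/(W + u) = 1/(-76092 - 12371) = 1/(-88463) = -1/88463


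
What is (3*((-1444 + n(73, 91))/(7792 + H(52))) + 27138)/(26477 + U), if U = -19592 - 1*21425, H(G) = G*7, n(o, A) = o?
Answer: -44266683/23717648 ≈ -1.8664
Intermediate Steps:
H(G) = 7*G
U = -41017 (U = -19592 - 21425 = -41017)
(3*((-1444 + n(73, 91))/(7792 + H(52))) + 27138)/(26477 + U) = (3*((-1444 + 73)/(7792 + 7*52)) + 27138)/(26477 - 41017) = (3*(-1371/(7792 + 364)) + 27138)/(-14540) = (3*(-1371/8156) + 27138)*(-1/14540) = (-4113/8156 + 27138)*(-1/14540) = (221333415/8156)*(-1/14540) = -44266683/23717648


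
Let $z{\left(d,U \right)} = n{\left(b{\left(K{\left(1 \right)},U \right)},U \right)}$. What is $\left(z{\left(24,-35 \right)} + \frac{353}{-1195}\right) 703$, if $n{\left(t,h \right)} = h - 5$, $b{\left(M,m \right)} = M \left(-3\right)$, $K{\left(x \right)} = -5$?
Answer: $- \frac{33851559}{1195} \approx -28328.0$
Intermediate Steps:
$b{\left(M,m \right)} = - 3 M$
$n{\left(t,h \right)} = -5 + h$ ($n{\left(t,h \right)} = h - 5 = -5 + h$)
$z{\left(d,U \right)} = -5 + U$
$\left(z{\left(24,-35 \right)} + \frac{353}{-1195}\right) 703 = \left(\left(-5 - 35\right) + \frac{353}{-1195}\right) 703 = \left(-40 + 353 \left(- \frac{1}{1195}\right)\right) 703 = \left(-40 - \frac{353}{1195}\right) 703 = \left(- \frac{48153}{1195}\right) 703 = - \frac{33851559}{1195}$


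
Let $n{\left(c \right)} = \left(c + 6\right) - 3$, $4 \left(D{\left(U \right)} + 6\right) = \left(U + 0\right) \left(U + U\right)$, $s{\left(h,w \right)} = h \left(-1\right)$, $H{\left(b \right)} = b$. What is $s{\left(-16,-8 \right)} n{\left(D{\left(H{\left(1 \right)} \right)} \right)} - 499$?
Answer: $-539$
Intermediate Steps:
$s{\left(h,w \right)} = - h$
$D{\left(U \right)} = -6 + \frac{U^{2}}{2}$ ($D{\left(U \right)} = -6 + \frac{\left(U + 0\right) \left(U + U\right)}{4} = -6 + \frac{U 2 U}{4} = -6 + \frac{2 U^{2}}{4} = -6 + \frac{U^{2}}{2}$)
$n{\left(c \right)} = 3 + c$ ($n{\left(c \right)} = \left(6 + c\right) - 3 = 3 + c$)
$s{\left(-16,-8 \right)} n{\left(D{\left(H{\left(1 \right)} \right)} \right)} - 499 = \left(-1\right) \left(-16\right) \left(3 - \left(6 - \frac{1^{2}}{2}\right)\right) - 499 = 16 \left(3 + \left(-6 + \frac{1}{2} \cdot 1\right)\right) - 499 = 16 \left(3 + \left(-6 + \frac{1}{2}\right)\right) - 499 = 16 \left(3 - \frac{11}{2}\right) - 499 = 16 \left(- \frac{5}{2}\right) - 499 = -40 - 499 = -539$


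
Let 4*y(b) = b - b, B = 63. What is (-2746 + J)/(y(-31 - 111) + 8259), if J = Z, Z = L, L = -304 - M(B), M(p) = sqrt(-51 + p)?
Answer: -3050/8259 - 2*sqrt(3)/8259 ≈ -0.36971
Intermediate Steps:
y(b) = 0 (y(b) = (b - b)/4 = (1/4)*0 = 0)
L = -304 - 2*sqrt(3) (L = -304 - sqrt(-51 + 63) = -304 - sqrt(12) = -304 - 2*sqrt(3) ≈ -307.46)
Z = -304 - 2*sqrt(3) ≈ -307.46
J = -304 - 2*sqrt(3) ≈ -307.46
(-2746 + J)/(y(-31 - 111) + 8259) = (-2746 + (-304 - 2*sqrt(3)))/(0 + 8259) = (-3050 - 2*sqrt(3))/8259 = (-3050 - 2*sqrt(3))*(1/8259) = -3050/8259 - 2*sqrt(3)/8259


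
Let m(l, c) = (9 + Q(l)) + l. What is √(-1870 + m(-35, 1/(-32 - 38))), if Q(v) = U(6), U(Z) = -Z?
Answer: I*√1902 ≈ 43.612*I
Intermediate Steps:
Q(v) = -6 (Q(v) = -1*6 = -6)
m(l, c) = 3 + l (m(l, c) = (9 - 6) + l = 3 + l)
√(-1870 + m(-35, 1/(-32 - 38))) = √(-1870 + (3 - 35)) = √(-1870 - 32) = √(-1902) = I*√1902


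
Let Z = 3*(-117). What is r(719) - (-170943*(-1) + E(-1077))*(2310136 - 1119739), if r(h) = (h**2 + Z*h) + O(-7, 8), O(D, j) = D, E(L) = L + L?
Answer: -200925654648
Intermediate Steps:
Z = -351
E(L) = 2*L
r(h) = -7 + h**2 - 351*h (r(h) = (h**2 - 351*h) - 7 = -7 + h**2 - 351*h)
r(719) - (-170943*(-1) + E(-1077))*(2310136 - 1119739) = (-7 + 719**2 - 351*719) - (-170943*(-1) + 2*(-1077))*(2310136 - 1119739) = (-7 + 516961 - 252369) - (170943 - 2154)*1190397 = 264585 - 168789*1190397 = 264585 - 1*200925919233 = 264585 - 200925919233 = -200925654648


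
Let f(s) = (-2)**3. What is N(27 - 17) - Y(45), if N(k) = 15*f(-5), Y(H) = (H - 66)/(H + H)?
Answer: -3593/30 ≈ -119.77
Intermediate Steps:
Y(H) = (-66 + H)/(2*H) (Y(H) = (-66 + H)/((2*H)) = (-66 + H)*(1/(2*H)) = (-66 + H)/(2*H))
f(s) = -8
N(k) = -120 (N(k) = 15*(-8) = -120)
N(27 - 17) - Y(45) = -120 - (-66 + 45)/(2*45) = -120 - (-21)/(2*45) = -120 - 1*(-7/30) = -120 + 7/30 = -3593/30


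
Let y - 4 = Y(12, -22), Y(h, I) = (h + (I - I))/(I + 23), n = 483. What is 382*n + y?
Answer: 184522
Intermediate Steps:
Y(h, I) = h/(23 + I) (Y(h, I) = (h + 0)/(23 + I) = h/(23 + I))
y = 16 (y = 4 + 12/(23 - 22) = 4 + 12/1 = 4 + 12*1 = 4 + 12 = 16)
382*n + y = 382*483 + 16 = 184506 + 16 = 184522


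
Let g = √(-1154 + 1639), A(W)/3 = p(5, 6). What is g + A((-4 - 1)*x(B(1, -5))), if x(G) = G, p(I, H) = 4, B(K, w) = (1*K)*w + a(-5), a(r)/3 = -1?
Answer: 12 + √485 ≈ 34.023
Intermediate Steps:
a(r) = -3 (a(r) = 3*(-1) = -3)
B(K, w) = -3 + K*w (B(K, w) = (1*K)*w - 3 = K*w - 3 = -3 + K*w)
A(W) = 12 (A(W) = 3*4 = 12)
g = √485 ≈ 22.023
g + A((-4 - 1)*x(B(1, -5))) = √485 + 12 = 12 + √485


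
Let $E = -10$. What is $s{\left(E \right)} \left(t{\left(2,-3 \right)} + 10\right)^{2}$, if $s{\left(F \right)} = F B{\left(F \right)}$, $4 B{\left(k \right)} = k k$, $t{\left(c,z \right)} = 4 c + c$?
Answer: $-100000$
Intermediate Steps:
$t{\left(c,z \right)} = 5 c$
$B{\left(k \right)} = \frac{k^{2}}{4}$ ($B{\left(k \right)} = \frac{k k}{4} = \frac{k^{2}}{4}$)
$s{\left(F \right)} = \frac{F^{3}}{4}$ ($s{\left(F \right)} = F \frac{F^{2}}{4} = \frac{F^{3}}{4}$)
$s{\left(E \right)} \left(t{\left(2,-3 \right)} + 10\right)^{2} = \frac{\left(-10\right)^{3}}{4} \left(5 \cdot 2 + 10\right)^{2} = \frac{1}{4} \left(-1000\right) \left(10 + 10\right)^{2} = - 250 \cdot 20^{2} = \left(-250\right) 400 = -100000$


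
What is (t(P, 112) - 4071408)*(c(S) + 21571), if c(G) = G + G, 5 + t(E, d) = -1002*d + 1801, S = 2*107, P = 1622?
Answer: -91996210164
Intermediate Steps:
S = 214
t(E, d) = 1796 - 1002*d (t(E, d) = -5 + (-1002*d + 1801) = -5 + (1801 - 1002*d) = 1796 - 1002*d)
c(G) = 2*G
(t(P, 112) - 4071408)*(c(S) + 21571) = ((1796 - 1002*112) - 4071408)*(2*214 + 21571) = ((1796 - 112224) - 4071408)*(428 + 21571) = (-110428 - 4071408)*21999 = -4181836*21999 = -91996210164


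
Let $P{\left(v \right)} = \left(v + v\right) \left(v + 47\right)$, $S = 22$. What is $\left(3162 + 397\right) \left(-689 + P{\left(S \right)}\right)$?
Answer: $8352973$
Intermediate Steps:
$P{\left(v \right)} = 2 v \left(47 + v\right)$
$\left(3162 + 397\right) \left(-689 + P{\left(S \right)}\right) = \left(3162 + 397\right) \left(-689 + 2 \cdot 22 \left(47 + 22\right)\right) = 3559 \left(-689 + 2 \cdot 22 \cdot 69\right) = 3559 \left(-689 + 3036\right) = 3559 \cdot 2347 = 8352973$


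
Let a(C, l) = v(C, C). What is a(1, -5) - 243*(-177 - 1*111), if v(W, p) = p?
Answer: 69985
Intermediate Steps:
a(C, l) = C
a(1, -5) - 243*(-177 - 1*111) = 1 - 243*(-177 - 1*111) = 1 - 243*(-177 - 111) = 1 - 243*(-288) = 1 + 69984 = 69985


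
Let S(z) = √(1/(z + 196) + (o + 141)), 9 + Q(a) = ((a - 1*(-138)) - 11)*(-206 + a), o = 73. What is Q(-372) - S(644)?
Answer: 141601 - √37749810/420 ≈ 1.4159e+5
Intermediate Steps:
Q(a) = -9 + (-206 + a)*(127 + a) (Q(a) = -9 + ((a - 1*(-138)) - 11)*(-206 + a) = -9 + ((a + 138) - 11)*(-206 + a) = -9 + ((138 + a) - 11)*(-206 + a) = -9 + (127 + a)*(-206 + a) = -9 + (-206 + a)*(127 + a))
S(z) = √(214 + 1/(196 + z)) (S(z) = √(1/(z + 196) + (73 + 141)) = √(1/(196 + z) + 214) = √(214 + 1/(196 + z)))
Q(-372) - S(644) = (-26171 + (-372)² - 79*(-372)) - √((41945 + 214*644)/(196 + 644)) = (-26171 + 138384 + 29388) - √((41945 + 137816)/840) = 141601 - √((1/840)*179761) = 141601 - √(179761/840) = 141601 - √37749810/420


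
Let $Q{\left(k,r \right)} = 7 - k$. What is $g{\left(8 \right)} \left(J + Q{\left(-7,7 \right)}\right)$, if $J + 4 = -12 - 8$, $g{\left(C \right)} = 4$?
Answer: $-40$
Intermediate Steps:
$J = -24$ ($J = -4 - 20 = -24$)
$g{\left(8 \right)} \left(J + Q{\left(-7,7 \right)}\right) = 4 \left(-24 + \left(7 - -7\right)\right) = 4 \left(-24 + \left(7 + 7\right)\right) = 4 \left(-24 + 14\right) = 4 \left(-10\right) = -40$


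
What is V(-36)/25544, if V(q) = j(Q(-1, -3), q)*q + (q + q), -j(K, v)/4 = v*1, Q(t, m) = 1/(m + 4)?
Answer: -657/3193 ≈ -0.20576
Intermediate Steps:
Q(t, m) = 1/(4 + m)
j(K, v) = -4*v
V(q) = -4*q² + 2*q (V(q) = (-4*q)*q + (q + q) = -4*q² + 2*q)
V(-36)/25544 = (2*(-36)*(1 - 2*(-36)))/25544 = (2*(-36)*(1 + 72))*(1/25544) = (2*(-36)*73)*(1/25544) = -5256*1/25544 = -657/3193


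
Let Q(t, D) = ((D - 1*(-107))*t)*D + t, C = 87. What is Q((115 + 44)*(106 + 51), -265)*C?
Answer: 90934642251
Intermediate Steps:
Q(t, D) = t + D*t*(107 + D) (Q(t, D) = ((D + 107)*t)*D + t = ((107 + D)*t)*D + t = (t*(107 + D))*D + t = D*t*(107 + D) + t = t + D*t*(107 + D))
Q((115 + 44)*(106 + 51), -265)*C = (((115 + 44)*(106 + 51))*(1 + (-265)² + 107*(-265)))*87 = ((159*157)*(1 + 70225 - 28355))*87 = (24963*41871)*87 = 1045225773*87 = 90934642251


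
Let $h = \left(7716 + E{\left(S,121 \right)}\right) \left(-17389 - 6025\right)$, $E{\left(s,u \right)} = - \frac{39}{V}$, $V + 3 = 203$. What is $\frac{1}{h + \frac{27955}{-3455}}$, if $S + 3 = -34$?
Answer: $- \frac{69100}{12483458565557} \approx -5.5353 \cdot 10^{-9}$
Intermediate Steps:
$S = -37$ ($S = -3 - 34 = -37$)
$V = 200$ ($V = -3 + 203 = 200$)
$E{\left(s,u \right)} = - \frac{39}{200}$
$h = - \frac{18065785827}{100}$ ($h = \left(7716 - \frac{39}{200}\right) \left(-17389 - 6025\right) = \frac{1543161}{200} \left(-23414\right) = - \frac{18065785827}{100} \approx -1.8066 \cdot 10^{8}$)
$\frac{1}{h + \frac{27955}{-3455}} = \frac{1}{- \frac{18065785827}{100} + \frac{27955}{-3455}} = \frac{1}{- \frac{18065785827}{100} + 27955 \left(- \frac{1}{3455}\right)} = \frac{1}{- \frac{18065785827}{100} - \frac{5591}{691}} = \frac{1}{- \frac{12483458565557}{69100}} = - \frac{69100}{12483458565557}$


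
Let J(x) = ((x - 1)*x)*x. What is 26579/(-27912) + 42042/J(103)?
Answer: -4598023003/5034012936 ≈ -0.91339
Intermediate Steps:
J(x) = x²*(-1 + x) (J(x) = ((-1 + x)*x)*x = (x*(-1 + x))*x = x²*(-1 + x))
26579/(-27912) + 42042/J(103) = 26579/(-27912) + 42042/((103²*(-1 + 103))) = 26579*(-1/27912) + 42042/((10609*102)) = -26579/27912 + 42042/1082118 = -26579/27912 + 42042*(1/1082118) = -26579/27912 + 7007/180353 = -4598023003/5034012936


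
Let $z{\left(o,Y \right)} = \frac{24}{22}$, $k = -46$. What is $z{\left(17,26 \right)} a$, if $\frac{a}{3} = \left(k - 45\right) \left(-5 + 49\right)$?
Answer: $-13104$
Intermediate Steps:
$z{\left(o,Y \right)} = \frac{12}{11}$ ($z{\left(o,Y \right)} = 24 \cdot \frac{1}{22} = \frac{12}{11}$)
$a = -12012$ ($a = 3 \left(-46 - 45\right) \left(-5 + 49\right) = 3 \left(\left(-91\right) 44\right) = 3 \left(-4004\right) = -12012$)
$z{\left(17,26 \right)} a = \frac{12}{11} \left(-12012\right) = -13104$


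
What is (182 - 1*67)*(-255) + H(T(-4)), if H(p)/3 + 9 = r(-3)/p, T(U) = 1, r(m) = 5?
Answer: -29337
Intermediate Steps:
H(p) = -27 + 15/p (H(p) = -27 + 3*(5/p) = -27 + 15/p)
(182 - 1*67)*(-255) + H(T(-4)) = (182 - 1*67)*(-255) + (-27 + 15/1) = (182 - 67)*(-255) + (-27 + 15*1) = 115*(-255) + (-27 + 15) = -29325 - 12 = -29337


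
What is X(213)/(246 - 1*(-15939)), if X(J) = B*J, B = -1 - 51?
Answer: -284/415 ≈ -0.68434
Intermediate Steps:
B = -52
X(J) = -52*J
X(213)/(246 - 1*(-15939)) = (-52*213)/(246 - 1*(-15939)) = -11076/(246 + 15939) = -11076/16185 = -11076*1/16185 = -284/415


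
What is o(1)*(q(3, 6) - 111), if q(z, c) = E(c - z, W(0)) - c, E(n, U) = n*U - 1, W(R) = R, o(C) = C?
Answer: -118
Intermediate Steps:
E(n, U) = -1 + U*n (E(n, U) = U*n - 1 = -1 + U*n)
q(z, c) = -1 - c (q(z, c) = (-1 + 0*(c - z)) - c = (-1 + 0) - c = -1 - c)
o(1)*(q(3, 6) - 111) = 1*((-1 - 1*6) - 111) = 1*((-1 - 6) - 111) = 1*(-7 - 111) = 1*(-118) = -118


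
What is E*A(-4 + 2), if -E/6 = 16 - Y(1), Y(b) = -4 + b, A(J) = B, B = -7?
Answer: 798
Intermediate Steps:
A(J) = -7
E = -114 (E = -6*(16 - (-4 + 1)) = -6*(16 - 1*(-3)) = -6*(16 + 3) = -6*19 = -114)
E*A(-4 + 2) = -114*(-7) = 798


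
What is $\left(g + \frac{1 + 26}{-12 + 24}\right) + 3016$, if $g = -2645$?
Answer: $\frac{1493}{4} \approx 373.25$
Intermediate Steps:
$\left(g + \frac{1 + 26}{-12 + 24}\right) + 3016 = \left(-2645 + \frac{1 + 26}{-12 + 24}\right) + 3016 = \left(-2645 + \frac{27}{12}\right) + 3016 = \left(-2645 + 27 \cdot \frac{1}{12}\right) + 3016 = \left(-2645 + \frac{9}{4}\right) + 3016 = - \frac{10571}{4} + 3016 = \frac{1493}{4}$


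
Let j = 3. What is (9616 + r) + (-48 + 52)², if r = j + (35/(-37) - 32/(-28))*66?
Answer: 2498831/259 ≈ 9648.0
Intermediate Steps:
r = 4143/259 (r = 3 + (35/(-37) - 32/(-28))*66 = 3 + (35*(-1/37) - 32*(-1/28))*66 = 3 + (-35/37 + 8/7)*66 = 3 + (51/259)*66 = 3 + 3366/259 = 4143/259 ≈ 15.996)
(9616 + r) + (-48 + 52)² = (9616 + 4143/259) + (-48 + 52)² = 2494687/259 + 4² = 2494687/259 + 16 = 2498831/259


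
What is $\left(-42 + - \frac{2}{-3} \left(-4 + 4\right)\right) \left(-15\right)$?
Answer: $630$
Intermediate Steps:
$\left(-42 + - \frac{2}{-3} \left(-4 + 4\right)\right) \left(-15\right) = \left(-42 + \left(-2\right) \left(- \frac{1}{3}\right) 0\right) \left(-15\right) = \left(-42 + \frac{2}{3} \cdot 0\right) \left(-15\right) = \left(-42 + 0\right) \left(-15\right) = \left(-42\right) \left(-15\right) = 630$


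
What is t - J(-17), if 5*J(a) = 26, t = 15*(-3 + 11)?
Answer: 574/5 ≈ 114.80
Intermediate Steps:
t = 120 (t = 15*8 = 120)
J(a) = 26/5 (J(a) = (1/5)*26 = 26/5)
t - J(-17) = 120 - 1*26/5 = 120 - 26/5 = 574/5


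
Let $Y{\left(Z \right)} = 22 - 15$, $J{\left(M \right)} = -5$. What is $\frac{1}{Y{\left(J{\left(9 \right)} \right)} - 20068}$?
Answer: $- \frac{1}{20061} \approx -4.9848 \cdot 10^{-5}$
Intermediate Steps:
$Y{\left(Z \right)} = 7$
$\frac{1}{Y{\left(J{\left(9 \right)} \right)} - 20068} = \frac{1}{7 - 20068} = \frac{1}{-20061} = - \frac{1}{20061}$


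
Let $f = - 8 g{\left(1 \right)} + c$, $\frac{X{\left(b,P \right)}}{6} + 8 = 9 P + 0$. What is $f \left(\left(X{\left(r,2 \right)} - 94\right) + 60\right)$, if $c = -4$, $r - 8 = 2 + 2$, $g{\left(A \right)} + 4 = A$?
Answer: $520$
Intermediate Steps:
$g{\left(A \right)} = -4 + A$
$r = 12$ ($r = 8 + \left(2 + 2\right) = 8 + 4 = 12$)
$X{\left(b,P \right)} = -48 + 54 P$ ($X{\left(b,P \right)} = -48 + 6 \left(9 P + 0\right) = -48 + 6 \cdot 9 P = -48 + 54 P$)
$f = 20$ ($f = - 8 \left(-4 + 1\right) - 4 = \left(-8\right) \left(-3\right) - 4 = 24 - 4 = 20$)
$f \left(\left(X{\left(r,2 \right)} - 94\right) + 60\right) = 20 \left(\left(\left(-48 + 54 \cdot 2\right) - 94\right) + 60\right) = 20 \left(\left(\left(-48 + 108\right) - 94\right) + 60\right) = 20 \left(\left(60 - 94\right) + 60\right) = 20 \left(-34 + 60\right) = 20 \cdot 26 = 520$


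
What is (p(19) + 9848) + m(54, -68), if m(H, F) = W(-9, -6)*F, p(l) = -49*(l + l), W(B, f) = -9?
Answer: 8598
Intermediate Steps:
p(l) = -98*l
m(H, F) = -9*F
(p(19) + 9848) + m(54, -68) = (-98*19 + 9848) - 9*(-68) = (-1862 + 9848) + 612 = 7986 + 612 = 8598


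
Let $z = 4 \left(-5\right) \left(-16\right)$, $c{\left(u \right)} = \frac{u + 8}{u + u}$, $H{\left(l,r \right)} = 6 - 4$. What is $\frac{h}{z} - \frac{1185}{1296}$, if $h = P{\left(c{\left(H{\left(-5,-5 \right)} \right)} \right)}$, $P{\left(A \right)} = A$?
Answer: $- \frac{3133}{3456} \approx -0.90654$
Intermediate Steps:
$H{\left(l,r \right)} = 2$ ($H{\left(l,r \right)} = 6 - 4 = 2$)
$c{\left(u \right)} = \frac{8 + u}{2 u}$
$h = \frac{5}{2}$ ($h = \frac{8 + 2}{2 \cdot 2} = \frac{1}{2} \cdot \frac{1}{2} \cdot 10 = \frac{5}{2} \approx 2.5$)
$z = 320$ ($z = \left(-20\right) \left(-16\right) = 320$)
$\frac{h}{z} - \frac{1185}{1296} = \frac{5}{2 \cdot 320} - \frac{1185}{1296} = \frac{5}{2} \cdot \frac{1}{320} - \frac{395}{432} = \frac{1}{128} - \frac{395}{432} = - \frac{3133}{3456}$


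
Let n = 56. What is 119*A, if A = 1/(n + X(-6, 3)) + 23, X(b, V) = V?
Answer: 161602/59 ≈ 2739.0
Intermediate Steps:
A = 1358/59 (A = 1/(56 + 3) + 23 = 1/59 + 23 = 1358/59 ≈ 23.017)
119*A = 119*(1358/59) = 161602/59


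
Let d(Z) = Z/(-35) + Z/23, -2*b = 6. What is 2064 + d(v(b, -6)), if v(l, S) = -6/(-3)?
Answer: 1661544/805 ≈ 2064.0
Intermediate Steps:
b = -3 (b = -½*6 = -3)
v(l, S) = 2 (v(l, S) = -6*(-⅓) = 2)
d(Z) = 12*Z/805 (d(Z) = Z*(-1/35) + Z*(1/23) = -Z/35 + Z/23 = 12*Z/805)
2064 + d(v(b, -6)) = 2064 + (12/805)*2 = 2064 + 24/805 = 1661544/805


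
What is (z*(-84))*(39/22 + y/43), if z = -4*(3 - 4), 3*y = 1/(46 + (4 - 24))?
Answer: -3663184/6149 ≈ -595.74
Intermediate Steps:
y = 1/78 (y = 1/(3*(46 + (4 - 24))) = 1/(3*(46 - 20)) = (1/3)/26 = (1/3)*(1/26) = 1/78 ≈ 0.012821)
z = 4 (z = -4*(-1) = 4)
(z*(-84))*(39/22 + y/43) = (4*(-84))*(39/22 + (1/78)/43) = -336*(39*(1/22) + (1/78)*(1/43)) = -336*(39/22 + 1/3354) = -336*32707/18447 = -3663184/6149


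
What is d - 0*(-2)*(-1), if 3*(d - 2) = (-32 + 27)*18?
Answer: -28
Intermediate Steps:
d = -28 (d = 2 + ((-32 + 27)*18)/3 = 2 + (-5*18)/3 = 2 + (1/3)*(-90) = 2 - 30 = -28)
d - 0*(-2)*(-1) = -28 - 0*(-2)*(-1) = -28 - 0*(-1) = -28 - 1*0 = -28 + 0 = -28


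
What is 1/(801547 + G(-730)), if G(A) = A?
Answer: 1/800817 ≈ 1.2487e-6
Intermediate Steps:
1/(801547 + G(-730)) = 1/(801547 - 730) = 1/800817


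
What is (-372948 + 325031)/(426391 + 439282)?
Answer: -47917/865673 ≈ -0.055352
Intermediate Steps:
(-372948 + 325031)/(426391 + 439282) = -47917/865673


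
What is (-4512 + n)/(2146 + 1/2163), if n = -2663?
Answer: -15519525/4641799 ≈ -3.3434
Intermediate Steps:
(-4512 + n)/(2146 + 1/2163) = (-4512 - 2663)/(2146 + 1/2163) = -7175/(2146 + 1/2163) = -7175/4641799/2163 = -7175*2163/4641799 = -15519525/4641799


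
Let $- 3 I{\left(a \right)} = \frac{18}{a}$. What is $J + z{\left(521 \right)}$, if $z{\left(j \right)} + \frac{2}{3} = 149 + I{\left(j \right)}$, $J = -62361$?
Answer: $- \frac{97238416}{1563} \approx -62213.0$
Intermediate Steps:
$I{\left(a \right)} = - \frac{6}{a}$ ($I{\left(a \right)} = - \frac{18 \frac{1}{a}}{3} = - \frac{6}{a}$)
$z{\left(j \right)} = \frac{445}{3} - \frac{6}{j}$ ($z{\left(j \right)} = - \frac{2}{3} + \left(149 - \frac{6}{j}\right) = \frac{445}{3} - \frac{6}{j}$)
$J + z{\left(521 \right)} = -62361 + \left(\frac{445}{3} - \frac{6}{521}\right) = -62361 + \frac{231827}{1563} = - \frac{97238416}{1563}$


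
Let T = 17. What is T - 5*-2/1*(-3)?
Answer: -13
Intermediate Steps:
T - 5*-2/1*(-3) = 17 - 5*-2/1*(-3) = 17 - 5*1*(-2)*(-3) = 17 - (-10)*(-3) = 17 - 5*6 = 17 - 30 = -13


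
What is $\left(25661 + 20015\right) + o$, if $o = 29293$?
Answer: $74969$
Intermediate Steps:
$\left(25661 + 20015\right) + o = \left(25661 + 20015\right) + 29293 = 45676 + 29293 = 74969$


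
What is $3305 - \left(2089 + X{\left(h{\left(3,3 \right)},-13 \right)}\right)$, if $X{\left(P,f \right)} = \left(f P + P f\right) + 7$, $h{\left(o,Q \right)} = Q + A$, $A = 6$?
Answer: $1443$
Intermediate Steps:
$h{\left(o,Q \right)} = 6 + Q$ ($h{\left(o,Q \right)} = Q + 6 = 6 + Q$)
$X{\left(P,f \right)} = 7 + 2 P f$ ($X{\left(P,f \right)} = \left(P f + P f\right) + 7 = 2 P f + 7 = 7 + 2 P f$)
$3305 - \left(2089 + X{\left(h{\left(3,3 \right)},-13 \right)}\right) = 3305 - \left(2096 + 2 \left(6 + 3\right) \left(-13\right)\right) = 3305 - \left(2096 + 2 \cdot 9 \left(-13\right)\right) = 3305 - 1862 = 1443$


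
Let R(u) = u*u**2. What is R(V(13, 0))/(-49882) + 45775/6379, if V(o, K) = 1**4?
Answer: 2283342171/318197278 ≈ 7.1759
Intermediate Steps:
V(o, K) = 1
R(u) = u**3
R(V(13, 0))/(-49882) + 45775/6379 = 1**3/(-49882) + 45775/6379 = 1*(-1/49882) + 45775*(1/6379) = -1/49882 + 45775/6379 = 2283342171/318197278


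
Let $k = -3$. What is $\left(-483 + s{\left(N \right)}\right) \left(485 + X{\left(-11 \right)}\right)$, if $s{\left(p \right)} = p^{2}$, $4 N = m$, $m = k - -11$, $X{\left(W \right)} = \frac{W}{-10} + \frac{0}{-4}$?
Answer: $- \frac{2328419}{10} \approx -2.3284 \cdot 10^{5}$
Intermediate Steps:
$X{\left(W \right)} = - \frac{W}{10}$ ($X{\left(W \right)} = W \left(- \frac{1}{10}\right) + 0 \left(- \frac{1}{4}\right) = - \frac{W}{10} + 0 = - \frac{W}{10}$)
$m = 8$ ($m = -3 - -11 = -3 + 11 = 8$)
$N = 2$ ($N = \frac{1}{4} \cdot 8 = 2$)
$\left(-483 + s{\left(N \right)}\right) \left(485 + X{\left(-11 \right)}\right) = \left(-483 + 2^{2}\right) \left(485 - - \frac{11}{10}\right) = \left(-483 + 4\right) \left(485 + \frac{11}{10}\right) = \left(-479\right) \frac{4861}{10} = - \frac{2328419}{10}$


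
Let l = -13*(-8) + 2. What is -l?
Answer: -106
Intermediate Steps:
l = 106 (l = 104 + 2 = 106)
-l = -1*106 = -106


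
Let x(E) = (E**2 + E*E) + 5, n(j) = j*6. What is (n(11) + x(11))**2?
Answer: 97969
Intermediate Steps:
n(j) = 6*j
x(E) = 5 + 2*E**2 (x(E) = (E**2 + E**2) + 5 = 2*E**2 + 5 = 5 + 2*E**2)
(n(11) + x(11))**2 = (6*11 + (5 + 2*11**2))**2 = (66 + (5 + 2*121))**2 = (66 + (5 + 242))**2 = (66 + 247)**2 = 313**2 = 97969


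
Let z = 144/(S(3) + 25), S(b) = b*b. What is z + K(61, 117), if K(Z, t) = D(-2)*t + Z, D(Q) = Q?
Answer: -2869/17 ≈ -168.76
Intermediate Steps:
S(b) = b**2
K(Z, t) = Z - 2*t (K(Z, t) = -2*t + Z = Z - 2*t)
z = 72/17 (z = 144/(3**2 + 25) = 144/(9 + 25) = 144/34 = 144*(1/34) = 72/17 ≈ 4.2353)
z + K(61, 117) = 72/17 + (61 - 2*117) = 72/17 + (61 - 234) = 72/17 - 173 = -2869/17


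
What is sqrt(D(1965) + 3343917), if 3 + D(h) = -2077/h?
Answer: sqrt(12911600253345)/1965 ≈ 1828.6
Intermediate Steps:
D(h) = -3 - 2077/h
sqrt(D(1965) + 3343917) = sqrt((-3 - 2077/1965) + 3343917) = sqrt(-7972/1965 + 3343917) = sqrt(6570788933/1965) = sqrt(12911600253345)/1965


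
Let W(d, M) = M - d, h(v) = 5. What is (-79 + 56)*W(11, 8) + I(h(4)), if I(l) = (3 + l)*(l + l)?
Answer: 149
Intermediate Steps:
I(l) = 2*l*(3 + l) (I(l) = (3 + l)*(2*l) = 2*l*(3 + l))
(-79 + 56)*W(11, 8) + I(h(4)) = (-79 + 56)*(8 - 1*11) + 2*5*(3 + 5) = -23*(8 - 11) + 2*5*8 = -23*(-3) + 80 = 69 + 80 = 149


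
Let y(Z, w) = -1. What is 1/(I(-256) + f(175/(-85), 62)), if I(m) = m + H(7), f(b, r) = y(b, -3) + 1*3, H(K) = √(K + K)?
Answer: -127/32251 - √14/64502 ≈ -0.0039959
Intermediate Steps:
H(K) = √2*√K (H(K) = √(2*K) = √2*√K)
f(b, r) = 2 (f(b, r) = -1 + 1*3 = -1 + 3 = 2)
I(m) = m + √14 (I(m) = m + √2*√7 = m + √14)
1/(I(-256) + f(175/(-85), 62)) = 1/((-256 + √14) + 2) = 1/(-254 + √14)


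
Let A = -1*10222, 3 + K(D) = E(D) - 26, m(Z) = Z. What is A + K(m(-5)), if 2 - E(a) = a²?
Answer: -10274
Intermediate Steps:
E(a) = 2 - a²
K(D) = -27 - D² (K(D) = -3 + ((2 - D²) - 26) = -3 + (-24 - D²) = -27 - D²)
A = -10222
A + K(m(-5)) = -10222 + (-27 - 1*(-5)²) = -10222 + (-27 - 1*25) = -10222 + (-27 - 25) = -10222 - 52 = -10274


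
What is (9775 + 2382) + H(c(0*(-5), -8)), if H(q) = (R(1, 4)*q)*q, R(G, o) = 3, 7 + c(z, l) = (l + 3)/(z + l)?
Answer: 785851/64 ≈ 12279.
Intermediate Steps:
c(z, l) = -7 + (3 + l)/(l + z) (c(z, l) = -7 + (l + 3)/(z + l) = -7 + (3 + l)/(l + z))
H(q) = 3*q² (H(q) = (3*q)*q = 3*q²)
(9775 + 2382) + H(c(0*(-5), -8)) = (9775 + 2382) + 3*((3 - 0*(-5) - 6*(-8))/(-8 + 0*(-5)))² = 12157 + 3*((3 - 7*0 + 48)/(-8 + 0))² = 12157 + 3*((3 + 0 + 48)/(-8))² = 12157 + 3*(-⅛*51)² = 12157 + 3*(-51/8)² = 12157 + 3*(2601/64) = 12157 + 7803/64 = 785851/64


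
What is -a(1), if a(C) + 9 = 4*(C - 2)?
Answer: 13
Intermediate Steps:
a(C) = -17 + 4*C (a(C) = -9 + 4*(C - 2) = -9 + 4*(-2 + C) = -9 + (-8 + 4*C) = -17 + 4*C)
-a(1) = -(-17 + 4*1) = -(-17 + 4) = -1*(-13) = 13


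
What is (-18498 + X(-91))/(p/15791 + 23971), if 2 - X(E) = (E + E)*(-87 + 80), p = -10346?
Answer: -20812538/25234381 ≈ -0.82477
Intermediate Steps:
X(E) = 2 + 14*E (X(E) = 2 - (E + E)*(-87 + 80) = 2 - 2*E*(-7) = 2 - (-14)*E = 2 + 14*E)
(-18498 + X(-91))/(p/15791 + 23971) = (-18498 + (2 + 14*(-91)))/(-10346/15791 + 23971) = (-18498 + (2 - 1274))/(-10346*1/15791 + 23971) = (-18498 - 1272)/(-10346/15791 + 23971) = -19770/378515715/15791 = -19770*15791/378515715 = -20812538/25234381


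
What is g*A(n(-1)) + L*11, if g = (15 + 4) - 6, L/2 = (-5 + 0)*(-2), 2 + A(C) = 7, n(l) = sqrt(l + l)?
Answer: 285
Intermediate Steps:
n(l) = sqrt(2)*sqrt(l) (n(l) = sqrt(2*l) = sqrt(2)*sqrt(l))
A(C) = 5 (A(C) = -2 + 7 = 5)
L = 20 (L = 2*((-5 + 0)*(-2)) = 2*(-5*(-2)) = 2*10 = 20)
g = 13 (g = 19 - 6 = 13)
g*A(n(-1)) + L*11 = 13*5 + 20*11 = 65 + 220 = 285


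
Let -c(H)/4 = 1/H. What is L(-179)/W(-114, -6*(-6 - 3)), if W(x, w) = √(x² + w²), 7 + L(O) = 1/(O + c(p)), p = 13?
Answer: -8165*√442/3090906 ≈ -0.055537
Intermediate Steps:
c(H) = -4/H
L(O) = -7 + 1/(-4/13 + O) (L(O) = -7 + 1/(O - 4/13) = -7 + 1/(-4/13 + O))
W(x, w) = √(w² + x²)
L(-179)/W(-114, -6*(-6 - 3)) = ((41 - 91*(-179))/(-4 + 13*(-179)))/(√((-6*(-6 - 3))² + (-114)²)) = ((41 + 16289)/(-4 - 2327))/(√((-6*(-9))² + 12996)) = (16330/(-2331))/(√(54² + 12996)) = (-1/2331*16330)/(√(2916 + 12996)) = -16330*√442/2652/2331 = -8165*√442/3090906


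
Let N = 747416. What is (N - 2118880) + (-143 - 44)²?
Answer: -1336495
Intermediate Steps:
(N - 2118880) + (-143 - 44)² = (747416 - 2118880) + (-143 - 44)² = -1371464 + (-187)² = -1371464 + 34969 = -1336495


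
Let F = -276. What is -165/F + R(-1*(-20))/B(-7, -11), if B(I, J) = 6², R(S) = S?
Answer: 955/828 ≈ 1.1534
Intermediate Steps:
B(I, J) = 36
-165/F + R(-1*(-20))/B(-7, -11) = -165/(-276) - 1*(-20)/36 = -165*(-1/276) + 20*(1/36) = 55/92 + 5/9 = 955/828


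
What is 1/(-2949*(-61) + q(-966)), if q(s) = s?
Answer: 1/178923 ≈ 5.5890e-6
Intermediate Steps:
1/(-2949*(-61) + q(-966)) = 1/(-2949*(-61) - 966) = 1/(179889 - 966) = 1/178923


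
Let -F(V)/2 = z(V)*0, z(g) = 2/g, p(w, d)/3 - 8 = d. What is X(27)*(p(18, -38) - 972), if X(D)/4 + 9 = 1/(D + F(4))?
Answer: 114224/3 ≈ 38075.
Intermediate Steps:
p(w, d) = 24 + 3*d
F(V) = 0 (F(V) = -2*2/V*0 = -2*0 = 0)
X(D) = -36 + 4/D (X(D) = -36 + 4/(D + 0) = -36 + 4/D)
X(27)*(p(18, -38) - 972) = (-36 + 4/27)*((24 + 3*(-38)) - 972) = (-36 + 4*(1/27))*((24 - 114) - 972) = (-36 + 4/27)*(-90 - 972) = -968/27*(-1062) = 114224/3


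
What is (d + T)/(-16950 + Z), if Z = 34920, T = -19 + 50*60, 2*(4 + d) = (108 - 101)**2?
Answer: 2001/11980 ≈ 0.16703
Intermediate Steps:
d = 41/2 (d = -4 + (108 - 101)**2/2 = -4 + (1/2)*7**2 = -4 + (1/2)*49 = -4 + 49/2 = 41/2 ≈ 20.500)
T = 2981 (T = -19 + 3000 = 2981)
(d + T)/(-16950 + Z) = (41/2 + 2981)/(-16950 + 34920) = (6003/2)/17970 = (6003/2)*(1/17970) = 2001/11980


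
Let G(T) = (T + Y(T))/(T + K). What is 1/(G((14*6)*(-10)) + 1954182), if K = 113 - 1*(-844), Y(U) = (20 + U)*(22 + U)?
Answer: 117/229309214 ≈ 5.1023e-7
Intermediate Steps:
K = 957 (K = 113 + 844 = 957)
G(T) = (440 + T² + 43*T)/(957 + T) (G(T) = (T + (440 + T² + 42*T))/(T + 957) = (440 + T² + 43*T)/(957 + T))
1/(G((14*6)*(-10)) + 1954182) = 1/((440 + ((14*6)*(-10))² + 43*((14*6)*(-10)))/(957 + (14*6)*(-10)) + 1954182) = 1/((440 + (84*(-10))² + 43*(84*(-10)))/(957 + 84*(-10)) + 1954182) = 1/((440 + (-840)² + 43*(-840))/(957 - 840) + 1954182) = 1/((440 + 705600 - 36120)/117 + 1954182) = 1/((1/117)*669920 + 1954182) = 1/(669920/117 + 1954182) = 1/(229309214/117) = 117/229309214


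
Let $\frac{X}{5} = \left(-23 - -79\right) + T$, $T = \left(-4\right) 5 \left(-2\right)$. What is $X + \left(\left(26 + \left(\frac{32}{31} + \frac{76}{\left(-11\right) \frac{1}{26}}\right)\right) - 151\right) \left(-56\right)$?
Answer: $\frac{5961304}{341} \approx 17482.0$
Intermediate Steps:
$T = 40$ ($T = \left(-20\right) \left(-2\right) = 40$)
$X = 480$ ($X = 5 \left(\left(-23 - -79\right) + 40\right) = 5 \left(\left(-23 + 79\right) + 40\right) = 5 \left(56 + 40\right) = 5 \cdot 96 = 480$)
$X + \left(\left(26 + \left(\frac{32}{31} + \frac{76}{\left(-11\right) \frac{1}{26}}\right)\right) - 151\right) \left(-56\right) = 480 + \left(\left(26 + \left(\frac{32}{31} + \frac{76}{\left(-11\right) \frac{1}{26}}\right)\right) - 151\right) \left(-56\right) = 480 + \left(\left(26 + \left(32 \cdot \frac{1}{31} + \frac{76}{\left(-11\right) \frac{1}{26}}\right)\right) - 151\right) \left(-56\right) = 480 + \left(\left(26 + \left(\frac{32}{31} + \frac{76}{- \frac{11}{26}}\right)\right) - 151\right) \left(-56\right) = 480 + \left(\left(26 + \left(\frac{32}{31} + 76 \left(- \frac{26}{11}\right)\right)\right) - 151\right) \left(-56\right) = 480 + \left(\left(26 + \left(\frac{32}{31} - \frac{1976}{11}\right)\right) - 151\right) \left(-56\right) = 480 + \left(\left(26 - \frac{60904}{341}\right) - 151\right) \left(-56\right) = 480 + \left(- \frac{52038}{341} - 151\right) \left(-56\right) = 480 - - \frac{5797624}{341} = 480 + \frac{5797624}{341} = \frac{5961304}{341}$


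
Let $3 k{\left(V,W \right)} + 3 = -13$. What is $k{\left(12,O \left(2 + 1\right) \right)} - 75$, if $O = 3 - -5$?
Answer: $- \frac{241}{3} \approx -80.333$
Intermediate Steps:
$O = 8$ ($O = 3 + 5 = 8$)
$k{\left(V,W \right)} = - \frac{16}{3}$ ($k{\left(V,W \right)} = -1 + \frac{1}{3} \left(-13\right) = -1 - \frac{13}{3} = - \frac{16}{3}$)
$k{\left(12,O \left(2 + 1\right) \right)} - 75 = - \frac{16}{3} - 75 = - \frac{241}{3}$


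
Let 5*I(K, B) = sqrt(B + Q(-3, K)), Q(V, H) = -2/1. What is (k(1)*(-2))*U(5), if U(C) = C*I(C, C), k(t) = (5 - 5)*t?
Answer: 0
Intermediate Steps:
Q(V, H) = -2 (Q(V, H) = -2*1 = -2)
I(K, B) = sqrt(-2 + B)/5 (I(K, B) = sqrt(B - 2)/5 = sqrt(-2 + B)/5)
k(t) = 0 (k(t) = 0*t = 0)
U(C) = C*sqrt(-2 + C)/5 (U(C) = C*(sqrt(-2 + C)/5) = C*sqrt(-2 + C)/5)
(k(1)*(-2))*U(5) = (0*(-2))*((1/5)*5*sqrt(-2 + 5)) = 0*((1/5)*5*sqrt(3)) = 0*sqrt(3) = 0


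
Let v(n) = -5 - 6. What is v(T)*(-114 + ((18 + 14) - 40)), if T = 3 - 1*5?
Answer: 1342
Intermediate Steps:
T = -2 (T = 3 - 5 = -2)
v(n) = -11
v(T)*(-114 + ((18 + 14) - 40)) = -11*(-114 + ((18 + 14) - 40)) = -11*(-114 + (32 - 40)) = -11*(-114 - 8) = -11*(-122) = 1342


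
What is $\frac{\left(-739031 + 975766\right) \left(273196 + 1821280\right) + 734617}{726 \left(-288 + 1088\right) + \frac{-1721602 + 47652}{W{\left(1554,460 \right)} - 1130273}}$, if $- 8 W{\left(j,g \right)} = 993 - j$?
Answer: $\frac{640452399624083453}{750198290000} \approx 8.5371 \cdot 10^{5}$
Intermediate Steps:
$W{\left(j,g \right)} = - \frac{993}{8} + \frac{j}{8}$ ($W{\left(j,g \right)} = - \frac{993 - j}{8} = - \frac{993}{8} + \frac{j}{8}$)
$\frac{\left(-739031 + 975766\right) \left(273196 + 1821280\right) + 734617}{726 \left(-288 + 1088\right) + \frac{-1721602 + 47652}{W{\left(1554,460 \right)} - 1130273}} = \frac{\left(-739031 + 975766\right) \left(273196 + 1821280\right) + 734617}{726 \left(-288 + 1088\right) + \frac{-1721602 + 47652}{\left(- \frac{993}{8} + \frac{1}{8} \cdot 1554\right) - 1130273}} = \frac{236735 \cdot 2094476 + 734617}{726 \cdot 800 - \frac{1673950}{\left(- \frac{993}{8} + \frac{777}{4}\right) - 1130273}} = \frac{495835775860 + 734617}{580800 - \frac{1673950}{\frac{561}{8} - 1130273}} = \frac{495836510477}{580800 - \frac{1673950}{- \frac{9041623}{8}}} = \frac{495836510477}{580800 - - \frac{13391600}{9041623}} = \frac{495836510477}{580800 + \frac{13391600}{9041623}} = \frac{495836510477}{\frac{5251388030000}{9041623}} = 495836510477 \cdot \frac{9041623}{5251388030000} = \frac{640452399624083453}{750198290000}$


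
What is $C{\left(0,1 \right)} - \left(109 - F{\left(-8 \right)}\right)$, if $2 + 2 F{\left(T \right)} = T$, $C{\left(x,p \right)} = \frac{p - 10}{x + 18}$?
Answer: $- \frac{229}{2} \approx -114.5$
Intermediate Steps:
$C{\left(x,p \right)} = \frac{-10 + p}{18 + x}$
$F{\left(T \right)} = -1 + \frac{T}{2}$
$C{\left(0,1 \right)} - \left(109 - F{\left(-8 \right)}\right) = \frac{-10 + 1}{18 + 0} - \left(109 - \left(-1 + \frac{1}{2} \left(-8\right)\right)\right) = \frac{1}{18} \left(-9\right) - \left(109 - \left(-1 - 4\right)\right) = \frac{1}{18} \left(-9\right) - \left(109 - -5\right) = - \frac{1}{2} - \left(109 + 5\right) = - \frac{1}{2} - 114 = - \frac{229}{2}$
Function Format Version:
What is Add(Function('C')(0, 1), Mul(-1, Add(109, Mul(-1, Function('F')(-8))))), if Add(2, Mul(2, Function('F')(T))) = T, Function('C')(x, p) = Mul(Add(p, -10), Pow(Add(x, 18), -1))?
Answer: Rational(-229, 2) ≈ -114.50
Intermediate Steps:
Function('C')(x, p) = Mul(Pow(Add(18, x), -1), Add(-10, p)) (Function('C')(x, p) = Mul(Add(-10, p), Pow(Add(18, x), -1)) = Mul(Pow(Add(18, x), -1), Add(-10, p)))
Function('F')(T) = Add(-1, Mul(Rational(1, 2), T))
Add(Function('C')(0, 1), Mul(-1, Add(109, Mul(-1, Function('F')(-8))))) = Add(Mul(Pow(Add(18, 0), -1), Add(-10, 1)), Mul(-1, Add(109, Mul(-1, Add(-1, Mul(Rational(1, 2), -8)))))) = Add(Mul(Pow(18, -1), -9), Mul(-1, Add(109, Mul(-1, Add(-1, -4))))) = Add(Mul(Rational(1, 18), -9), Mul(-1, Add(109, Mul(-1, -5)))) = Add(Rational(-1, 2), Mul(-1, Add(109, 5))) = Add(Rational(-1, 2), Mul(-1, 114)) = Add(Rational(-1, 2), -114) = Rational(-229, 2)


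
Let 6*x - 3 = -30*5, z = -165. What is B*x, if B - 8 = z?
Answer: 7693/2 ≈ 3846.5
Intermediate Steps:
B = -157 (B = 8 - 165 = -157)
x = -49/2 (x = 1/2 + (-30*5)/6 = 1/2 + (1/6)*(-150) = 1/2 - 25 = -49/2 ≈ -24.500)
B*x = -157*(-49/2) = 7693/2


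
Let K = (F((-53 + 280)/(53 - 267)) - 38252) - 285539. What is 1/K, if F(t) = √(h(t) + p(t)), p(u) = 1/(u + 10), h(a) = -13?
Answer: -619412183/200560090170408 - I*√47165015/200560090170408 ≈ -3.0884e-6 - 3.4242e-11*I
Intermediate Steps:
p(u) = 1/(10 + u)
F(t) = √(-13 + 1/(10 + t))
K = -323791 + I*√47165015/1913 (K = (√((-129 - 13*(-53 + 280)/(53 - 267))/(10 + (-53 + 280)/(53 - 267))) - 38252) - 285539 = (√((-129 - 2951/(-214))/(10 + 227/(-214))) - 38252) - 285539 = (√((-129 - 2951*(-1)/214)/(10 + 227*(-1/214))) - 38252) - 285539 = (√((-129 - 13*(-227/214))/(10 - 227/214)) - 38252) - 285539 = (√((-129 + 2951/214)/(1913/214)) - 38252) - 285539 = (√((214/1913)*(-24655/214)) - 38252) - 285539 = (√(-24655/1913) - 38252) - 285539 = (I*√47165015/1913 - 38252) - 285539 = (-38252 + I*√47165015/1913) - 285539 = -323791 + I*√47165015/1913 ≈ -3.2379e+5 + 3.59*I)
1/K = 1/(-323791 + I*√47165015/1913)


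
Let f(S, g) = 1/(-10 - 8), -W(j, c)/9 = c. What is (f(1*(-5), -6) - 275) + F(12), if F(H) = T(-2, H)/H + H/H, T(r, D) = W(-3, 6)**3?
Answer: -241129/18 ≈ -13396.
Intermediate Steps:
W(j, c) = -9*c
f(S, g) = -1/18 (f(S, g) = 1/(-18) = -1/18)
T(r, D) = -157464 (T(r, D) = (-9*6)**3 = (-54)**3 = -157464)
F(H) = 1 - 157464/H (F(H) = -157464/H + H/H = -157464/H + 1 = 1 - 157464/H)
(f(1*(-5), -6) - 275) + F(12) = (-1/18 - 275) + (-157464 + 12)/12 = -4951/18 + (1/12)*(-157452) = -4951/18 - 13121 = -241129/18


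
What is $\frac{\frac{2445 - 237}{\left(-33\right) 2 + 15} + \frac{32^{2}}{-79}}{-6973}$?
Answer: $\frac{75552}{9364739} \approx 0.0080677$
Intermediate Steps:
$\frac{\frac{2445 - 237}{\left(-33\right) 2 + 15} + \frac{32^{2}}{-79}}{-6973} = \left(\frac{2445 - 237}{-66 + 15} + 1024 \left(- \frac{1}{79}\right)\right) \left(- \frac{1}{6973}\right) = \left(\frac{2208}{-51} - \frac{1024}{79}\right) \left(- \frac{1}{6973}\right) = \left(2208 \left(- \frac{1}{51}\right) - \frac{1024}{79}\right) \left(- \frac{1}{6973}\right) = \left(- \frac{736}{17} - \frac{1024}{79}\right) \left(- \frac{1}{6973}\right) = \left(- \frac{75552}{1343}\right) \left(- \frac{1}{6973}\right) = \frac{75552}{9364739}$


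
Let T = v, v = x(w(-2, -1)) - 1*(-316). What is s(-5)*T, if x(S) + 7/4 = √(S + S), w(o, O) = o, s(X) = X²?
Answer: 31425/4 + 50*I ≈ 7856.3 + 50.0*I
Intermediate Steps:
x(S) = -7/4 + √2*√S (x(S) = -7/4 + √(S + S) = -7/4 + √(2*S) = -7/4 + √2*√S)
v = 1257/4 + 2*I (v = (-7/4 + √2*√(-2)) - 1*(-316) = (-7/4 + √2*(I*√2)) + 316 = (-7/4 + 2*I) + 316 = 1257/4 + 2*I ≈ 314.25 + 2.0*I)
T = 1257/4 + 2*I ≈ 314.25 + 2.0*I
s(-5)*T = (-5)²*(1257/4 + 2*I) = 25*(1257/4 + 2*I) = 31425/4 + 50*I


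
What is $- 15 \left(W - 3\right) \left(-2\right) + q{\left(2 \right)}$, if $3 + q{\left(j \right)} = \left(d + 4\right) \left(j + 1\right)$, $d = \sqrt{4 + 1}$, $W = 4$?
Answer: $39 + 3 \sqrt{5} \approx 45.708$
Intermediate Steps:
$d = \sqrt{5} \approx 2.2361$
$q{\left(j \right)} = -3 + \left(1 + j\right) \left(4 + \sqrt{5}\right)$ ($q{\left(j \right)} = -3 + \left(\sqrt{5} + 4\right) \left(j + 1\right) = -3 + \left(4 + \sqrt{5}\right) \left(1 + j\right) = -3 + \left(1 + j\right) \left(4 + \sqrt{5}\right)$)
$- 15 \left(W - 3\right) \left(-2\right) + q{\left(2 \right)} = - 15 \left(4 - 3\right) \left(-2\right) + \left(1 + \sqrt{5} + 4 \cdot 2 + 2 \sqrt{5}\right) = - 15 \cdot 1 \left(-2\right) + \left(1 + \sqrt{5} + 8 + 2 \sqrt{5}\right) = \left(-15\right) \left(-2\right) + \left(9 + 3 \sqrt{5}\right) = 30 + \left(9 + 3 \sqrt{5}\right) = 39 + 3 \sqrt{5}$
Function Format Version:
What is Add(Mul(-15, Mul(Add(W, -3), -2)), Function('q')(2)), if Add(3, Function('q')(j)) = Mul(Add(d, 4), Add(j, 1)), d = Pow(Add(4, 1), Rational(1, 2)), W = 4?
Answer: Add(39, Mul(3, Pow(5, Rational(1, 2)))) ≈ 45.708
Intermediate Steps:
d = Pow(5, Rational(1, 2)) ≈ 2.2361
Function('q')(j) = Add(-3, Mul(Add(1, j), Add(4, Pow(5, Rational(1, 2))))) (Function('q')(j) = Add(-3, Mul(Add(Pow(5, Rational(1, 2)), 4), Add(j, 1))) = Add(-3, Mul(Add(4, Pow(5, Rational(1, 2))), Add(1, j))) = Add(-3, Mul(Add(1, j), Add(4, Pow(5, Rational(1, 2))))))
Add(Mul(-15, Mul(Add(W, -3), -2)), Function('q')(2)) = Add(Mul(-15, Mul(Add(4, -3), -2)), Add(1, Pow(5, Rational(1, 2)), Mul(4, 2), Mul(2, Pow(5, Rational(1, 2))))) = Add(Mul(-15, Mul(1, -2)), Add(1, Pow(5, Rational(1, 2)), 8, Mul(2, Pow(5, Rational(1, 2))))) = Add(Mul(-15, -2), Add(9, Mul(3, Pow(5, Rational(1, 2))))) = Add(30, Add(9, Mul(3, Pow(5, Rational(1, 2))))) = Add(39, Mul(3, Pow(5, Rational(1, 2))))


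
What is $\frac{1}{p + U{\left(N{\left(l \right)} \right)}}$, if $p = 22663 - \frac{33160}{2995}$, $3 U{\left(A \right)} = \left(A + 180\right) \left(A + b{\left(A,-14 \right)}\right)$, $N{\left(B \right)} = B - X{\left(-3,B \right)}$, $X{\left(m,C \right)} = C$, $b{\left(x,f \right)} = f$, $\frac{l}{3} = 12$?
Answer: $\frac{599}{13065345} \approx 4.5846 \cdot 10^{-5}$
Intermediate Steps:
$l = 36$ ($l = 3 \cdot 12 = 36$)
$N{\left(B \right)} = 0$ ($N{\left(B \right)} = B - B = 0$)
$U{\left(A \right)} = \frac{\left(-14 + A\right) \left(180 + A\right)}{3}$ ($U{\left(A \right)} = \frac{\left(A + 180\right) \left(A - 14\right)}{3} = \frac{\left(180 + A\right) \left(-14 + A\right)}{3} = \frac{\left(-14 + A\right) \left(180 + A\right)}{3}$)
$p = \frac{13568505}{599}$ ($p = 22663 - 33160 \cdot \frac{1}{2995} = 22663 - \frac{6632}{599} = \frac{13568505}{599} \approx 22652.0$)
$\frac{1}{p + U{\left(N{\left(l \right)} \right)}} = \frac{1}{\frac{13568505}{599} + \left(-840 + \frac{0^{2}}{3} + \frac{166}{3} \cdot 0\right)} = \frac{1}{\frac{13568505}{599} + \left(-840 + \frac{1}{3} \cdot 0 + 0\right)} = \frac{1}{\frac{13568505}{599} + \left(-840 + 0 + 0\right)} = \frac{1}{\frac{13568505}{599} - 840} = \frac{1}{\frac{13065345}{599}} = \frac{599}{13065345}$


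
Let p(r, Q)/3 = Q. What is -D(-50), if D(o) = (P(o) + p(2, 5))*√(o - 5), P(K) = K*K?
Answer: -2515*I*√55 ≈ -18652.0*I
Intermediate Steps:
p(r, Q) = 3*Q
P(K) = K²
D(o) = √(-5 + o)*(15 + o²) (D(o) = (o² + 3*5)*√(o - 5) = (o² + 15)*√(-5 + o) = (15 + o²)*√(-5 + o) = √(-5 + o)*(15 + o²))
-D(-50) = -√(-5 - 50)*(15 + (-50)²) = -√(-55)*(15 + 2500) = -I*√55*2515 = -2515*I*√55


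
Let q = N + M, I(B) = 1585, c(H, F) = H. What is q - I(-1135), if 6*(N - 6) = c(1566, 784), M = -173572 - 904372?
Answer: -1079262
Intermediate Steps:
M = -1077944
N = 267 (N = 6 + (⅙)*1566 = 6 + 261 = 267)
q = -1077677 (q = 267 - 1077944 = -1077677)
q - I(-1135) = -1077677 - 1*1585 = -1077677 - 1585 = -1079262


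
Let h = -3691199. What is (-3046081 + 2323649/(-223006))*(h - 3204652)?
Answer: 4684328573776152885/223006 ≈ 2.1005e+13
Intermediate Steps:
(-3046081 + 2323649/(-223006))*(h - 3204652) = (-3046081 + 2323649/(-223006))*(-3691199 - 3204652) = (-3046081 + 2323649*(-1/223006))*(-6895851) = (-3046081 - 2323649/223006)*(-6895851) = -679296663135/223006*(-6895851) = 4684328573776152885/223006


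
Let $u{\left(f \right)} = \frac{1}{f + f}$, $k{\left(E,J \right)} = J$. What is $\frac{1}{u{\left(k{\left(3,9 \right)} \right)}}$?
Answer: $18$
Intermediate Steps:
$u{\left(f \right)} = \frac{1}{2 f}$
$\frac{1}{u{\left(k{\left(3,9 \right)} \right)}} = \frac{1}{\frac{1}{2} \cdot \frac{1}{9}} = \frac{1}{\frac{1}{18}} = 18$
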